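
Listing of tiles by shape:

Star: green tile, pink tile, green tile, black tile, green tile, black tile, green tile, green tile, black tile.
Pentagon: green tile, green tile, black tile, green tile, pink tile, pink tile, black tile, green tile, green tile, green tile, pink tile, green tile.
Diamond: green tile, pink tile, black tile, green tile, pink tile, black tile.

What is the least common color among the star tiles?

Counts by color (restricted to star tiles): green 5, black 3, pink 1.
The minimum is 1, held uniquely by pink.

pink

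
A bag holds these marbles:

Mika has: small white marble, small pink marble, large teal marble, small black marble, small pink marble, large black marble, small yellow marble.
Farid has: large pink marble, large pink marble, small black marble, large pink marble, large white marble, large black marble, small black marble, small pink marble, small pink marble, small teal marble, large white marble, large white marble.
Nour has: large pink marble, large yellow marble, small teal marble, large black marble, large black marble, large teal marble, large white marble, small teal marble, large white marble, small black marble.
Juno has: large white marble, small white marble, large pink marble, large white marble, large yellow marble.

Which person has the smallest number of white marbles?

Counts by owner (restricted to white marbles): Farid→3, Juno→3, Nour→2, Mika→1.
The minimum is 1, held uniquely by Mika.

Mika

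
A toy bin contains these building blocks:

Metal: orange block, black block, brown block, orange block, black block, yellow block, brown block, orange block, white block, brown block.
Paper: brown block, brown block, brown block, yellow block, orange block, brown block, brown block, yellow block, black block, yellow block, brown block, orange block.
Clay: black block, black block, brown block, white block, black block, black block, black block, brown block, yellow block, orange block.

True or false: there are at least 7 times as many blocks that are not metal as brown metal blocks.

True

blocks that are not metal: 22.
brown metal blocks: 3.
The claim requires 22 ≥ 7 × 3 = 21, which holds.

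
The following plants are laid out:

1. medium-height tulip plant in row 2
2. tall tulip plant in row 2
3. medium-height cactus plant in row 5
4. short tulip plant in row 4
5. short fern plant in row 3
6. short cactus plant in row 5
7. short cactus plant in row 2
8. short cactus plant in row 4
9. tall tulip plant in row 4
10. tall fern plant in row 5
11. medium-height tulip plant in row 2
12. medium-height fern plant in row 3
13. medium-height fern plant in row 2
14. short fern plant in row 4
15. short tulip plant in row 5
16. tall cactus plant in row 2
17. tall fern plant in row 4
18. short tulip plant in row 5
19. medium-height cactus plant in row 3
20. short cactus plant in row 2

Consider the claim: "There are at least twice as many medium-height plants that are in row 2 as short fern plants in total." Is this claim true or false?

False

|medium-height plants in row 2| = 3.
|short fern plants| = 2.
The claim requires 3 ≥ 2 × 2 = 4, which does not hold.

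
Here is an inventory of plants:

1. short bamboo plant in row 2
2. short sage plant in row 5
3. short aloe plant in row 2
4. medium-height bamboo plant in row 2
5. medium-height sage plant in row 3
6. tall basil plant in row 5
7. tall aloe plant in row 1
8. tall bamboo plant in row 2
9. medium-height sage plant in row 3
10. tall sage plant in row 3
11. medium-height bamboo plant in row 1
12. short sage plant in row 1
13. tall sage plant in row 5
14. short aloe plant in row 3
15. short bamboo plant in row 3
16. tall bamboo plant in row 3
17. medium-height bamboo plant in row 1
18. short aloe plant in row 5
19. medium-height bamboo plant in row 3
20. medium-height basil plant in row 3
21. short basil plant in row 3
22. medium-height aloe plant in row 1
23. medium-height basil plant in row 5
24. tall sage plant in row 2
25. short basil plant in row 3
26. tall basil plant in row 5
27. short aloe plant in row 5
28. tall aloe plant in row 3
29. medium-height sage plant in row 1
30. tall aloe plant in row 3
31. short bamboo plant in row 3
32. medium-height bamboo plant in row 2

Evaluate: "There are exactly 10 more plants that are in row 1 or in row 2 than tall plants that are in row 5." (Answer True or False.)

False

There are 12 plants in row 1 or in row 2.
There are 3 tall plants in row 5.
The claim requires 12 − 3 (= 9) to equal 10, which does not hold.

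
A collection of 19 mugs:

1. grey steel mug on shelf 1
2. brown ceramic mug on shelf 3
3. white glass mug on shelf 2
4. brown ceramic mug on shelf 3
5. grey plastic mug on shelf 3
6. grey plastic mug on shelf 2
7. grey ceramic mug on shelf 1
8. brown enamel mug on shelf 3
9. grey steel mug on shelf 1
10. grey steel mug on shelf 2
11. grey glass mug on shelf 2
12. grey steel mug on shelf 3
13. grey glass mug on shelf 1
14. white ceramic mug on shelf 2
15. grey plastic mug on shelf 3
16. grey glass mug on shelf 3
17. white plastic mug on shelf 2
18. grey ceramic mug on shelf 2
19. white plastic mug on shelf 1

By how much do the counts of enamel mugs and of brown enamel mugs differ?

0

enamel mugs: 1. brown enamel mugs: 1.
|1 − 1| = 1 − 1 = 0.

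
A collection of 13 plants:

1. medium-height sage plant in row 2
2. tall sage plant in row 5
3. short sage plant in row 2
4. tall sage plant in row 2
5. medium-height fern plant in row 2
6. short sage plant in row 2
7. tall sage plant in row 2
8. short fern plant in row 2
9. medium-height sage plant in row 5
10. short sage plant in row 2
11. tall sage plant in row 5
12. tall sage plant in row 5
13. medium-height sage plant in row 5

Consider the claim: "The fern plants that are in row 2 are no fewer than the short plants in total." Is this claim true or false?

fern plants in row 2: 2.
short plants: 4.
The claim requires 2 ≥ 4, which does not hold.

False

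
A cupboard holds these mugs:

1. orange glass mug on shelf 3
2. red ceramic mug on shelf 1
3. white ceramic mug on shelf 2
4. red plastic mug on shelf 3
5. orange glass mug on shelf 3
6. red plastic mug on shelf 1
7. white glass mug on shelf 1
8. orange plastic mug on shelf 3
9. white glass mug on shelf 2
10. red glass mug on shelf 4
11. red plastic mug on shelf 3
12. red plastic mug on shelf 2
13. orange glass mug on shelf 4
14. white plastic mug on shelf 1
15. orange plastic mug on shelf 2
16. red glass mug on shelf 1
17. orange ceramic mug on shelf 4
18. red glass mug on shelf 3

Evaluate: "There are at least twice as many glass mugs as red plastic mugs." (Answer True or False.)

True

glass mugs: 8.
red plastic mugs: 4.
The claim requires 8 ≥ 2 × 4 = 8, which holds.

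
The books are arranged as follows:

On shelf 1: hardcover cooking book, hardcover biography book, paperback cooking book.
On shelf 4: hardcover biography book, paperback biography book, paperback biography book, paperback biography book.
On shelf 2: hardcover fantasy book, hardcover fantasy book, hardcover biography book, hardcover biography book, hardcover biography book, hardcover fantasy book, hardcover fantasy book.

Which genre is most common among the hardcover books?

biography

Counts by genre (restricted to hardcover books): biography 5, fantasy 4, cooking 1.
The maximum is 5, held uniquely by biography.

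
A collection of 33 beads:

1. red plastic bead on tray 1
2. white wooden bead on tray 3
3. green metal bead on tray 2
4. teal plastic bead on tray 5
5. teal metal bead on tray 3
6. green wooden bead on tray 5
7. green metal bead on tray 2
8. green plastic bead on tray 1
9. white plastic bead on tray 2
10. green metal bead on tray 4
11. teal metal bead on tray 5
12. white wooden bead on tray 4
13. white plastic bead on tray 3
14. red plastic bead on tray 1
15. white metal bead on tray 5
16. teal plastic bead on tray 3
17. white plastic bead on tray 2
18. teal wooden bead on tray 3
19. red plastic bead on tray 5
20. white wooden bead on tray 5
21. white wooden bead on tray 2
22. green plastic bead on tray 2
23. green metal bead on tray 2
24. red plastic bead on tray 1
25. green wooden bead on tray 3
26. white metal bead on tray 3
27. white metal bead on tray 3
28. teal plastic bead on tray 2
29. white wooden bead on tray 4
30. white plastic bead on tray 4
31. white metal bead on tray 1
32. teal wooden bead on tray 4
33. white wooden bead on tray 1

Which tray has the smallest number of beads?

Counts by tray: tray 3→8, tray 2→8, tray 5→6, tray 1→6, tray 4→5.
The minimum is 5, held uniquely by tray 4.

tray 4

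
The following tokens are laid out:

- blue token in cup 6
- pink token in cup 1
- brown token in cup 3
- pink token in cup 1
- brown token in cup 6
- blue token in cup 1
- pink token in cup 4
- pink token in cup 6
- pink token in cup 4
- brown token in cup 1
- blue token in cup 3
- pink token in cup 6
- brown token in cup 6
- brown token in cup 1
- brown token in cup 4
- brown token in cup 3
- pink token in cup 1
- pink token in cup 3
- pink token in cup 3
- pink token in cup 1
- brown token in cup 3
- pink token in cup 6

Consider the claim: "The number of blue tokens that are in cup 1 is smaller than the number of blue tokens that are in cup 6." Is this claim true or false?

blue tokens in cup 1: 1.
blue tokens in cup 6: 1.
The claim requires 1 < 1, which does not hold.

False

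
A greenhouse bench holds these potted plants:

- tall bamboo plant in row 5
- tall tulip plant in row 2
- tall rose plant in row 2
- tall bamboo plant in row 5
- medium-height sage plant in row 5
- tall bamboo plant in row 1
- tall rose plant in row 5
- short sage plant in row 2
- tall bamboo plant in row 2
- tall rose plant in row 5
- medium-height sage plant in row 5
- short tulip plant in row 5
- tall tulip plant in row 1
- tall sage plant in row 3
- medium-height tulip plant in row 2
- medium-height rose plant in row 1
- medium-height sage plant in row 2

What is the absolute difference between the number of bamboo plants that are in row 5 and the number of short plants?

0

bamboo plants in row 5: 2. short plants: 2.
|2 − 2| = 2 − 2 = 0.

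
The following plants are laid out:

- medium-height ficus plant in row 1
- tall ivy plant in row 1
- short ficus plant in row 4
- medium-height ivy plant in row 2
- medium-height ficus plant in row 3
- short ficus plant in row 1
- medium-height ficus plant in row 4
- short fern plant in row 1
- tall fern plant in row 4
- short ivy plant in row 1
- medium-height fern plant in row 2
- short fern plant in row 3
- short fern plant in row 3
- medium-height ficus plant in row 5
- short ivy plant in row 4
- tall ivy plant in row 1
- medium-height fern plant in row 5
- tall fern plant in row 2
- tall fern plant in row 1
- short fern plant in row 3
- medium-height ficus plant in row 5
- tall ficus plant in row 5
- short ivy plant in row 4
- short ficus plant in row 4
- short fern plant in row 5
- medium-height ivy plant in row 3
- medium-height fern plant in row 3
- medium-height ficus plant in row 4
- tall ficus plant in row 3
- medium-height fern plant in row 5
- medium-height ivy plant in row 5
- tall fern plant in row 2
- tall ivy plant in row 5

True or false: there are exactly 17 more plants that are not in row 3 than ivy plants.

There are 26 plants that are not in row 3.
There are 9 ivy plants.
The claim requires 26 − 9 (= 17) to equal 17, which holds.

True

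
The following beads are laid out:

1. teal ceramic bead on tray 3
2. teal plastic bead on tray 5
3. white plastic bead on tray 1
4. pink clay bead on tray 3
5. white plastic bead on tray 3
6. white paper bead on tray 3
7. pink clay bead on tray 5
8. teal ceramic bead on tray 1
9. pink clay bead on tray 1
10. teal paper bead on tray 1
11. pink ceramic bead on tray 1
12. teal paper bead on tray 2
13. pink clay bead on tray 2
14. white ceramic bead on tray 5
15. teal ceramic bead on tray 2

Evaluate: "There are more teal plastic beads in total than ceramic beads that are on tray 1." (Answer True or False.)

teal plastic beads: 1.
ceramic beads on tray 1: 2.
The claim requires 1 > 2, which does not hold.

False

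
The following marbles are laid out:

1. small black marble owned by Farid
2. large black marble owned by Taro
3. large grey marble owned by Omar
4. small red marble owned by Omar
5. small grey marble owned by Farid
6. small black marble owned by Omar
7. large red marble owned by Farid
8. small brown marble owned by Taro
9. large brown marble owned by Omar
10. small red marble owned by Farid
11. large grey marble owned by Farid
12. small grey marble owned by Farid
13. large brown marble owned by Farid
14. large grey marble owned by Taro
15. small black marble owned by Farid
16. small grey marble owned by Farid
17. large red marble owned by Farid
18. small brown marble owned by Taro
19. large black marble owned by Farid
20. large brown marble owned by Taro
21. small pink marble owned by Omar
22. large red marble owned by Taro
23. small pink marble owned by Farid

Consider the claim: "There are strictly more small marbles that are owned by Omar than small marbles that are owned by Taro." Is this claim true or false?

small marbles owned by Omar: 3.
small marbles owned by Taro: 2.
The claim requires 3 > 2, which holds.

True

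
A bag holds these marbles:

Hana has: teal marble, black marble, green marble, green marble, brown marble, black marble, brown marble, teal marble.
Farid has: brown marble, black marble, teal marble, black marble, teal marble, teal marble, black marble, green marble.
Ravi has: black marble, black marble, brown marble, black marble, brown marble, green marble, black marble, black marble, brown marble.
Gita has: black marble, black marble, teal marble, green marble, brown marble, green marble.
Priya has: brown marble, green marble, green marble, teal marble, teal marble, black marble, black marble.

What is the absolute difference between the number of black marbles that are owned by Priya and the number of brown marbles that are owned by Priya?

black marbles owned by Priya: 2. brown marbles owned by Priya: 1.
|2 − 1| = 2 − 1 = 1.

1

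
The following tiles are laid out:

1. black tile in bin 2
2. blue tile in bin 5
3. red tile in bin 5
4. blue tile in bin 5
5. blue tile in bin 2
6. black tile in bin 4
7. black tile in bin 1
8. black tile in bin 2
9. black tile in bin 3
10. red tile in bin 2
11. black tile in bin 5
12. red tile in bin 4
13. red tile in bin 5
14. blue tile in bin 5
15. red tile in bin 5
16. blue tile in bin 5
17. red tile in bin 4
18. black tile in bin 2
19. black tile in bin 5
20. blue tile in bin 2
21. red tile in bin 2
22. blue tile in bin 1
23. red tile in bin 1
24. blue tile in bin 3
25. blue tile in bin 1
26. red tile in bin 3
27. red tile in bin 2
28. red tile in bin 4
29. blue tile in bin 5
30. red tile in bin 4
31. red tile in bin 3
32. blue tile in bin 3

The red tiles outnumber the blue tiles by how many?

2

red tiles: 13.
blue tiles: 11.
13 − 11 = 2.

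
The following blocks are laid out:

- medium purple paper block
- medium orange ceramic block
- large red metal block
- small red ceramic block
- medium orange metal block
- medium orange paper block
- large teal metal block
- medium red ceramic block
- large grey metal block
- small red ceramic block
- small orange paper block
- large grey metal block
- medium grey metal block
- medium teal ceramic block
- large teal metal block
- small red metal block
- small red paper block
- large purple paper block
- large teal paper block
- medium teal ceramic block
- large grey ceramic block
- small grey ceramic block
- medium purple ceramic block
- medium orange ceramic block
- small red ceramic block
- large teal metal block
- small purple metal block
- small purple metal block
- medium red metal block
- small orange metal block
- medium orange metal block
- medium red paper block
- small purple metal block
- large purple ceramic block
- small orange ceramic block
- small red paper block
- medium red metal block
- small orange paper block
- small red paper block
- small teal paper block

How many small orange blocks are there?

4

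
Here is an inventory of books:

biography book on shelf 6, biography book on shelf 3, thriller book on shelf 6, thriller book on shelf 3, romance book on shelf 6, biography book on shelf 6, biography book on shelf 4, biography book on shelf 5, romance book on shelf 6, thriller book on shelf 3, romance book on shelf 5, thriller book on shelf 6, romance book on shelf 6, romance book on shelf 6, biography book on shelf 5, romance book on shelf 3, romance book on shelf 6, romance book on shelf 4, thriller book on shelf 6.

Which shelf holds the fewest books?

shelf 4

Counts by shelf: shelf 6→10, shelf 3→4, shelf 5→3, shelf 4→2.
The minimum is 2, held uniquely by shelf 4.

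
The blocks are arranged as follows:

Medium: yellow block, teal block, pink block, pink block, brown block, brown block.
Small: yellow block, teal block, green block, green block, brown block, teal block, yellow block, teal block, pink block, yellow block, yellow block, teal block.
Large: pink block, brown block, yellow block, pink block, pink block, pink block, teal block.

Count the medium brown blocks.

2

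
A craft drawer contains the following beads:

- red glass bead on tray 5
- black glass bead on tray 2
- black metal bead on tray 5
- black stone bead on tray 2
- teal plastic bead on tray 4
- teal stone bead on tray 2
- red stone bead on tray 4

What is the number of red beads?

2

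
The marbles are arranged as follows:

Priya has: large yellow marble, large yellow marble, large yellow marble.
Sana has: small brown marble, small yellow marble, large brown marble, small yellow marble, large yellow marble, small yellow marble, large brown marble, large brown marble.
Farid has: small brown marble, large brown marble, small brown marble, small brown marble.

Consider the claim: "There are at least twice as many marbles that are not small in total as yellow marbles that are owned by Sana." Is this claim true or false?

True

marbles that are not small: 8.
yellow marbles owned by Sana: 4.
The claim requires 8 ≥ 2 × 4 = 8, which holds.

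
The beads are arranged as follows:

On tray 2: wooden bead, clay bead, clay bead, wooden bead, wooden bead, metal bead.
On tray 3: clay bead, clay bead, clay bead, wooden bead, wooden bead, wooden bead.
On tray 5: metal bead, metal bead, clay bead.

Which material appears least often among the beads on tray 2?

Counts by material (restricted to beads on tray 2): wooden 3, clay 2, metal 1.
The minimum is 1, held uniquely by metal.

metal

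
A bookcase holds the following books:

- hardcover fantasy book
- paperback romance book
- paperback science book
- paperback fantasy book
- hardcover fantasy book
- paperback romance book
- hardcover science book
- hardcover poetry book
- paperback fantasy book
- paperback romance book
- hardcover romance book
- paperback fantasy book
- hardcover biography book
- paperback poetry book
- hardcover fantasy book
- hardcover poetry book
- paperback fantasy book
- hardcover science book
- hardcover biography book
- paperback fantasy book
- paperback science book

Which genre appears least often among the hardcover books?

romance

Counts by genre (restricted to hardcover books): fantasy 3, poetry 2, science 2, biography 2, romance 1.
The minimum is 1, held uniquely by romance.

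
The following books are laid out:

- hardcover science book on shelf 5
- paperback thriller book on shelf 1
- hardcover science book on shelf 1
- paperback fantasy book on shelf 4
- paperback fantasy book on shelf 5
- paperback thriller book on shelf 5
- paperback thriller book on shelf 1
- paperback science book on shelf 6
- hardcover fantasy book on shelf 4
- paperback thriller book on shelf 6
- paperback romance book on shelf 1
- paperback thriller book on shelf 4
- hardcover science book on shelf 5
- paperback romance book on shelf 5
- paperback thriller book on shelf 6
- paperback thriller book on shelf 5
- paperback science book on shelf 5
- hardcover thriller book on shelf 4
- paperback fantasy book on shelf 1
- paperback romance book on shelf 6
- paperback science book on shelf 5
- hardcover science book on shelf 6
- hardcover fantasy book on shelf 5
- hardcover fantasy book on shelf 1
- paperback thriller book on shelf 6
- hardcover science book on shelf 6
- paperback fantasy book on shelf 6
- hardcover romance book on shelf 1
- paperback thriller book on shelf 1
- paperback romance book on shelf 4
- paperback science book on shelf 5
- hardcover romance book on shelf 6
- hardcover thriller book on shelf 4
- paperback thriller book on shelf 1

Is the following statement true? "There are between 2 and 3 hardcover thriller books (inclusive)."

True

|hardcover thriller books| = 2.
The claim requires 2 ≤ 2 ≤ 3, which holds.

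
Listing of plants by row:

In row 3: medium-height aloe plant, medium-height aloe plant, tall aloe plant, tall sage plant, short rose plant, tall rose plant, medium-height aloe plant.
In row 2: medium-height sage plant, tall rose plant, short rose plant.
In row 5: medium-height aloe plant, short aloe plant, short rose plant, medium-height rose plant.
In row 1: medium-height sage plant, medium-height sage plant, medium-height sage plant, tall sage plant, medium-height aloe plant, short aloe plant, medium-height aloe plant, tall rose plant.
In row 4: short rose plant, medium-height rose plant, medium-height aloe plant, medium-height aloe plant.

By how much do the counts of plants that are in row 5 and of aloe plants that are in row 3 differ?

plants in row 5: 4. aloe plants in row 3: 4.
|4 − 4| = 4 − 4 = 0.

0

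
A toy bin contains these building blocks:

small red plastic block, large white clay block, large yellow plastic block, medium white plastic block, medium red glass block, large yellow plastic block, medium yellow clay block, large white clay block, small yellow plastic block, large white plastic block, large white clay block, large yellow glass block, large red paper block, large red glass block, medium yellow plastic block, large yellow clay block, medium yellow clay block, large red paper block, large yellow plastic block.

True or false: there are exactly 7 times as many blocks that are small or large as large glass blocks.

|blocks that are small or large| = 14.
|large glass blocks| = 2.
The claim requires 14 = 7 × 2 = 14, which holds.

True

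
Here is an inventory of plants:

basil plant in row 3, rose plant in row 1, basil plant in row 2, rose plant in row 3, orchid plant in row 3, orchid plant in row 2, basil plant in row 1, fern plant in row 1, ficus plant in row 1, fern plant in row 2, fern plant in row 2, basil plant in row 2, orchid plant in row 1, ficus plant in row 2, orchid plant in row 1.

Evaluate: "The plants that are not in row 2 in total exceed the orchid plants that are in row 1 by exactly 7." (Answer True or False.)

True

|plants that are not in row 2| = 9.
|orchid plants in row 1| = 2.
The claim requires 9 − 2 (= 7) to equal 7, which holds.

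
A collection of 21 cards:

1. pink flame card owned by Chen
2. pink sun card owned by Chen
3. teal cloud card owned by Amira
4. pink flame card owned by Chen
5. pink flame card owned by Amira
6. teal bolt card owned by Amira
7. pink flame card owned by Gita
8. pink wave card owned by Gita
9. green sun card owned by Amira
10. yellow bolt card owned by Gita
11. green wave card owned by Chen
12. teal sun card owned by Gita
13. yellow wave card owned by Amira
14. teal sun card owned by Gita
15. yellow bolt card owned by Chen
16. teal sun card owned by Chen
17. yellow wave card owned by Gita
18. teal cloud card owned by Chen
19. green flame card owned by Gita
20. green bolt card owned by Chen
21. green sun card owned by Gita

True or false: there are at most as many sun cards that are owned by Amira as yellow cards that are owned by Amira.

Count of sun cards owned by Amira: 1.
Count of yellow cards owned by Amira: 1.
The claim requires 1 ≤ 1, which holds.

True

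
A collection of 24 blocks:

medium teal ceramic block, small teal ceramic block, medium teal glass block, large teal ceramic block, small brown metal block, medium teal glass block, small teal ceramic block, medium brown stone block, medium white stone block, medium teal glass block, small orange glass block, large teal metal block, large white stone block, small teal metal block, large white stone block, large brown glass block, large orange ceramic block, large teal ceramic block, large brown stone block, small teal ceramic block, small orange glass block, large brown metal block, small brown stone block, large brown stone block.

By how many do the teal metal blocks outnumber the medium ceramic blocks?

teal metal blocks: 2.
medium ceramic blocks: 1.
2 − 1 = 1.

1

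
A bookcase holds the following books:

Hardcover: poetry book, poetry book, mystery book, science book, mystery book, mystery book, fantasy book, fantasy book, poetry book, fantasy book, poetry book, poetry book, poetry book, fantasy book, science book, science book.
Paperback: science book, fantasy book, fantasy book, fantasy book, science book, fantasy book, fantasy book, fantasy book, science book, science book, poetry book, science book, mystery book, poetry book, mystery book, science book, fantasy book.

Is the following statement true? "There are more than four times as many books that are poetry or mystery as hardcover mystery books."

|books that are poetry or mystery| = 13.
|hardcover mystery books| = 3.
The claim requires 13 > 4 × 3 = 12, which holds.

True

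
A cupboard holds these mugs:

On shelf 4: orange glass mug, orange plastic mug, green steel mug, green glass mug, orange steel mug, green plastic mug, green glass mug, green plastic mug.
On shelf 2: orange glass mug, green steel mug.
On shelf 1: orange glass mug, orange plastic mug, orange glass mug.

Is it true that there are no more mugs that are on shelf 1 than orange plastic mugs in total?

mugs on shelf 1: 3.
orange plastic mugs: 2.
The claim requires 3 ≤ 2, which does not hold.

False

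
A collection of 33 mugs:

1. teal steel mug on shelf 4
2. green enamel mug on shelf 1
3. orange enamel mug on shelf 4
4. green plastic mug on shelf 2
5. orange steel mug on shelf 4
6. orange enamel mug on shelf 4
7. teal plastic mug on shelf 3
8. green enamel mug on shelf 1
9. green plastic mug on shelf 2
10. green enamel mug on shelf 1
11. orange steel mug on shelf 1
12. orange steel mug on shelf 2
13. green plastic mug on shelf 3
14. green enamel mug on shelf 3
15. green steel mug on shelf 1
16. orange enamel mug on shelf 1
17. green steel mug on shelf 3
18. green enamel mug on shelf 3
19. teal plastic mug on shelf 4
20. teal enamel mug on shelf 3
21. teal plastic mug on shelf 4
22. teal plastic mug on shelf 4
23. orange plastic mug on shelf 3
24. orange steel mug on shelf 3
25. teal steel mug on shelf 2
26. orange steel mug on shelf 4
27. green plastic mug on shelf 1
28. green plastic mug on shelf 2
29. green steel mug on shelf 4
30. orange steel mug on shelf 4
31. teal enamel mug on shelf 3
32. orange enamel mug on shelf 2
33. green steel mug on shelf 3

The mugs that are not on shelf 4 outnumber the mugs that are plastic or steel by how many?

mugs that are not on shelf 4: 23.
mugs that are plastic or steel: 22.
23 − 22 = 1.

1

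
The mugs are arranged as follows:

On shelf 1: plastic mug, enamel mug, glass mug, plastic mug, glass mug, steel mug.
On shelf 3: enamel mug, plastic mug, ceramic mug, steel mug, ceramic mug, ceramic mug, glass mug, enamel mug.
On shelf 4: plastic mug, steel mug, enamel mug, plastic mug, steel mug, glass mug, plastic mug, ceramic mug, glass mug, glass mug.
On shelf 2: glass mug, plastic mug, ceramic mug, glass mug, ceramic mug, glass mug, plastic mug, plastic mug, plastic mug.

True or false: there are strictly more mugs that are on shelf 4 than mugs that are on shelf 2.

True

mugs on shelf 4: 10.
mugs on shelf 2: 9.
The claim requires 10 > 9, which holds.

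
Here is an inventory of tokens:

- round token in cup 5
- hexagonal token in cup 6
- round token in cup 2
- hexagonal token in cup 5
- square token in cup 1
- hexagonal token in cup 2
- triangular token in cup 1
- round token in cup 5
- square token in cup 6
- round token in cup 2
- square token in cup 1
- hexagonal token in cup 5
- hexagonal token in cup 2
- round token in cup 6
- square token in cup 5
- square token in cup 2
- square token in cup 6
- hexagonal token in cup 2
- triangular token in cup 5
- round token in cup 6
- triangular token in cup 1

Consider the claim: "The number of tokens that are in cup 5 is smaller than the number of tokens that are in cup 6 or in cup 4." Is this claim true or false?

There are 6 tokens in cup 5.
There are 5 tokens in cup 6 or in cup 4.
The claim requires 6 < 5, which does not hold.

False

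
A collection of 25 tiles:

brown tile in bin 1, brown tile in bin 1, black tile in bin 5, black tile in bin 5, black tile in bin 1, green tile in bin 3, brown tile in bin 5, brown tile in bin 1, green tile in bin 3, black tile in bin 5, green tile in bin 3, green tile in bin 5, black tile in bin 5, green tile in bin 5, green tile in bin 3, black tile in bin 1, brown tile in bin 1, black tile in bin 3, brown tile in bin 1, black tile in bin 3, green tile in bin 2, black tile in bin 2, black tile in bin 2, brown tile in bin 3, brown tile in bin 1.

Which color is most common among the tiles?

Counts by color: black 10, brown 8, green 7.
The maximum is 10, held uniquely by black.

black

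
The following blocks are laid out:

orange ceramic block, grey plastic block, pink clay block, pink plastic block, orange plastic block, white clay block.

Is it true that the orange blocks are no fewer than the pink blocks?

True

|orange blocks| = 2.
|pink blocks| = 2.
The claim requires 2 ≥ 2, which holds.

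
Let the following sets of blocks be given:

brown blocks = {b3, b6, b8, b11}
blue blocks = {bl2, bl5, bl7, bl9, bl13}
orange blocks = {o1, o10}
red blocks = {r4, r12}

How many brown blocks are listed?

4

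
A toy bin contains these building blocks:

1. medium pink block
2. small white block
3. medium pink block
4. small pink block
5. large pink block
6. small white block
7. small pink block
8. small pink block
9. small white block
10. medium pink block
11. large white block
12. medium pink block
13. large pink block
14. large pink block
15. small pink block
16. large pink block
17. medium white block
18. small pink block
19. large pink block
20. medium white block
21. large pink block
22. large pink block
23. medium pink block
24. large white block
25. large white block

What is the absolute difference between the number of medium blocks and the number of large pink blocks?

medium blocks: 7. large pink blocks: 7.
|7 − 7| = 7 − 7 = 0.

0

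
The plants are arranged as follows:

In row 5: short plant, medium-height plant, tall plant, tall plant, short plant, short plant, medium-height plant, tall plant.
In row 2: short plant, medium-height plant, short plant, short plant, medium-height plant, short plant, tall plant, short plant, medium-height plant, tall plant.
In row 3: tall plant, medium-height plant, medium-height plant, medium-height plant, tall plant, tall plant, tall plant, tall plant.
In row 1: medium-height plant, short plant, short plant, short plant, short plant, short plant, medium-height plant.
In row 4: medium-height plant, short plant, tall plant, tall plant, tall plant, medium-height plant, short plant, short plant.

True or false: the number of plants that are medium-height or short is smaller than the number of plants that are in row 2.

False

|plants that are medium-height or short| = 28.
|plants in row 2| = 10.
The claim requires 28 < 10, which does not hold.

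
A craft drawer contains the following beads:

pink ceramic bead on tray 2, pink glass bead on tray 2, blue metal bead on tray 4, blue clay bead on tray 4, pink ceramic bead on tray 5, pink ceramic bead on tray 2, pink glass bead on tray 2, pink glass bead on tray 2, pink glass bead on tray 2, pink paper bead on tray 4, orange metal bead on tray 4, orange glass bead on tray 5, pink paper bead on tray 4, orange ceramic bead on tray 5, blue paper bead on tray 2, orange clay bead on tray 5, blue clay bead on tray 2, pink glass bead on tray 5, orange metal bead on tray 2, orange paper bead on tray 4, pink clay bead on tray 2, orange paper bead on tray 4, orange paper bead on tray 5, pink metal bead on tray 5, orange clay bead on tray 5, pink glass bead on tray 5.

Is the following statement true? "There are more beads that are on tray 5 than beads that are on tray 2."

False

beads on tray 5: 9.
beads on tray 2: 10.
The claim requires 9 > 10, which does not hold.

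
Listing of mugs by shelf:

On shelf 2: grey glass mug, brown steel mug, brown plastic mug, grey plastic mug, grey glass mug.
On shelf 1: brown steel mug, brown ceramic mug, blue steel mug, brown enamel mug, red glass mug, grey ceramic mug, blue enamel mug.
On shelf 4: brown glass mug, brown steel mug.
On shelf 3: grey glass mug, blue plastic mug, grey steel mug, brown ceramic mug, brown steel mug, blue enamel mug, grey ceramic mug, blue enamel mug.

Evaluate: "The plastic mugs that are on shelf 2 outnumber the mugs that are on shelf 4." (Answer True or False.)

False

|plastic mugs on shelf 2| = 2.
|mugs on shelf 4| = 2.
The claim requires 2 > 2, which does not hold.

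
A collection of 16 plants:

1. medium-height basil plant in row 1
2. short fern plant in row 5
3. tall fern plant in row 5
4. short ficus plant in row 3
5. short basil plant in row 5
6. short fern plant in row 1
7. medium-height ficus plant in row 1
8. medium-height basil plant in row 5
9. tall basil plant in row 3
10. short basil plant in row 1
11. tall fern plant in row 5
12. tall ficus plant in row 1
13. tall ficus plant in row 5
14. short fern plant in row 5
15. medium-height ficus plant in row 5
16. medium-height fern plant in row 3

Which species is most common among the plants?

fern

Counts by species: fern 6, basil 5, ficus 5.
The maximum is 6, held uniquely by fern.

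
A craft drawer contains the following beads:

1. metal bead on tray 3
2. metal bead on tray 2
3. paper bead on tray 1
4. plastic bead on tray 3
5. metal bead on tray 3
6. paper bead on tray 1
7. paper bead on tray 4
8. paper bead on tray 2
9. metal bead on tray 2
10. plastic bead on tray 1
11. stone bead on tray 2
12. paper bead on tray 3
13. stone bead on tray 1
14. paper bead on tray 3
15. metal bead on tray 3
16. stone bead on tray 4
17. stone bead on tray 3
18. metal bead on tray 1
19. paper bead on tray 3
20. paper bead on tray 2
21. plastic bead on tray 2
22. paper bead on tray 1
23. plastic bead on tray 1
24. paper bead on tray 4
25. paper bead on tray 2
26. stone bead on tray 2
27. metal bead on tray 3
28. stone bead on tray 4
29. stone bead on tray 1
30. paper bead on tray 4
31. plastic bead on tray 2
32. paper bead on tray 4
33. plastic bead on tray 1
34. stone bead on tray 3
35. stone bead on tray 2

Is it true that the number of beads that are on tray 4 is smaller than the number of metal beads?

|beads on tray 4| = 6.
|metal beads| = 7.
The claim requires 6 < 7, which holds.

True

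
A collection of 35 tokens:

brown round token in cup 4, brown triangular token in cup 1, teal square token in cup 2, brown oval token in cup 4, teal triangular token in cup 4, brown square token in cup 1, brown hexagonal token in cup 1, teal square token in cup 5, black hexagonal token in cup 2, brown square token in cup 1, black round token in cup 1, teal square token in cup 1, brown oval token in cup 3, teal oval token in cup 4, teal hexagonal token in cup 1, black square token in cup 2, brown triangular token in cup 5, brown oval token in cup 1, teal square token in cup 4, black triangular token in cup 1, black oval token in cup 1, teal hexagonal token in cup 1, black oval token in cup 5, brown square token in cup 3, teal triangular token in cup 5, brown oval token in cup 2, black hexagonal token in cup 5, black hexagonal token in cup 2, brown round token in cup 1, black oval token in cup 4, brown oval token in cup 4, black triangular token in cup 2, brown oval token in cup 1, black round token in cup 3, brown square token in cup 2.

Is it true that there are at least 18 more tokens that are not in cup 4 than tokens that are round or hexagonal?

True

|tokens that are not in cup 4| = 28.
|tokens that are round or hexagonal| = 10.
The claim requires 28 − 10 = 18 ≥ 18, which holds.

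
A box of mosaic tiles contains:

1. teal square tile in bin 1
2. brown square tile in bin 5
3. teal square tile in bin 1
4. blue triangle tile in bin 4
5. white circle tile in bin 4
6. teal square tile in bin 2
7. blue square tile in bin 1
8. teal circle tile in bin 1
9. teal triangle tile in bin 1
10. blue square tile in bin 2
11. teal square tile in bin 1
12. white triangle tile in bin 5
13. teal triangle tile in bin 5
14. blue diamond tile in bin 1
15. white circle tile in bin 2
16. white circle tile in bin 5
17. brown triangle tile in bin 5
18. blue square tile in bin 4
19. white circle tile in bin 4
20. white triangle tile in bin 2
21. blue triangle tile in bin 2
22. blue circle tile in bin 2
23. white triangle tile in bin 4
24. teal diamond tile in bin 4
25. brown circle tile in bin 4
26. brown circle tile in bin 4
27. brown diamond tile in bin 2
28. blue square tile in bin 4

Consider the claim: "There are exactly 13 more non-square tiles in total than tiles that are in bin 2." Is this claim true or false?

False

non-square tiles: 19.
tiles in bin 2: 7.
The claim requires 19 − 7 (= 12) to equal 13, which does not hold.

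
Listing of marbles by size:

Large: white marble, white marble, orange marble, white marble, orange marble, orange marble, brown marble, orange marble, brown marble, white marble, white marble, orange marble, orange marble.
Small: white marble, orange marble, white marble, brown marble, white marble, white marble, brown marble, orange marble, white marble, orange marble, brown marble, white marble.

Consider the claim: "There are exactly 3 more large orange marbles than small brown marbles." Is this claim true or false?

There are 6 large orange marbles.
There are 3 small brown marbles.
The claim requires 6 − 3 (= 3) to equal 3, which holds.

True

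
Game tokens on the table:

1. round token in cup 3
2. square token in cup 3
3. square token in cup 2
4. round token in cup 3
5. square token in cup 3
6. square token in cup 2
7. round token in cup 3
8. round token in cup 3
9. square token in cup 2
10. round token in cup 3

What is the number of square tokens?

5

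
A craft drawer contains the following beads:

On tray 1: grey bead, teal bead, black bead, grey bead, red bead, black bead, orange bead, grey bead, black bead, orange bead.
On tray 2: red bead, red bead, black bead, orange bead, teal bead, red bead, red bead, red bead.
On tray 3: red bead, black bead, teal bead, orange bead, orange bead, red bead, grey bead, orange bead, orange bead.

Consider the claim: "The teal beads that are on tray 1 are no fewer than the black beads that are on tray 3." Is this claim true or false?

True

|teal beads on tray 1| = 1.
|black beads on tray 3| = 1.
The claim requires 1 ≥ 1, which holds.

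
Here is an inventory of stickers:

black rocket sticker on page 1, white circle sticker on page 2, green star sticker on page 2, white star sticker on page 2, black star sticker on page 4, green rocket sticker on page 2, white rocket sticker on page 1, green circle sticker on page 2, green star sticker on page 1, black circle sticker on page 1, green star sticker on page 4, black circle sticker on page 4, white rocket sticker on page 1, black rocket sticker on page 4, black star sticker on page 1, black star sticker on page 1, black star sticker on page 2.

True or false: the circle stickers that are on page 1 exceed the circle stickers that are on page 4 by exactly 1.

circle stickers on page 1: 1.
circle stickers on page 4: 1.
The claim requires 1 − 1 (= 0) to equal 1, which does not hold.

False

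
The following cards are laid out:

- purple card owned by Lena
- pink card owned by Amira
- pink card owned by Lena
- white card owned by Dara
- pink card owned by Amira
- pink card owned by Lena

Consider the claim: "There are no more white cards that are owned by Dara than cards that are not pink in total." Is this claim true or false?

Count of white cards owned by Dara: 1.
There are 2 cards that are not pink.
The claim requires 1 ≤ 2, which holds.

True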